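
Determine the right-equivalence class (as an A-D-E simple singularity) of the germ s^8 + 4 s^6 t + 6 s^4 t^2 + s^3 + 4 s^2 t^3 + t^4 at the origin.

E_6

The Hessian of f at 0 is [[0, 0], [0, 0]] with rank 0, so corank 2. A Groebner basis of the Jacobian ideal J(f) in C{s,t} is {t^3, s^2}; counting standard monomials gives mu = 6. Corank 2; j^3 = s^3 is a perfect cube, so E-series; the 4-jet and mu = 6 give E_6.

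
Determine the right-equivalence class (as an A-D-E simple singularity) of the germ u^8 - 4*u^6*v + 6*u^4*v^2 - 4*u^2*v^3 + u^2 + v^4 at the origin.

The Hessian of f at 0 is [[2, 0], [0, 0]] with rank 1, so corank 1. A Groebner basis of the Jacobian ideal J(f) in C{u,v} is {v^3, u}; counting standard monomials gives mu = 3. Corank 1: A-series; mu = 3 gives A_3.

A_{3}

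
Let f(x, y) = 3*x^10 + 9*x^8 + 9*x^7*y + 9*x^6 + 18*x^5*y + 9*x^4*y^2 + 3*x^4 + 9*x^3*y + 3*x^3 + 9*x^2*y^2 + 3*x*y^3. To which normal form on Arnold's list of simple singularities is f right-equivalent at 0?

E7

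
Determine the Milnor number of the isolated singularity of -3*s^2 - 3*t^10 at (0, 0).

The Hessian of f at 0 has rank 1. Corank 1: A-series; mu = 9 gives A_9.

9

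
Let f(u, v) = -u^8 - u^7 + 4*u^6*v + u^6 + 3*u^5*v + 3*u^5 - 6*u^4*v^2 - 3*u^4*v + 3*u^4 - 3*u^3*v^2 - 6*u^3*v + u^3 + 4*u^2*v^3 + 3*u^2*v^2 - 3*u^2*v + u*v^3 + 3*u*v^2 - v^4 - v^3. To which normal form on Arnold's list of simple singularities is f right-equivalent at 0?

E_{7}

The Hessian of f at 0 has rank 0. Corank 2; j^3 = (u - v)^3 is a perfect cube, so E-series; the 4-jet and mu = 7 give E_7.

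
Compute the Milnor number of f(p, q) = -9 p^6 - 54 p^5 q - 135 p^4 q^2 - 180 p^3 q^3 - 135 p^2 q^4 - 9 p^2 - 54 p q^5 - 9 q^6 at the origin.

5

The Hessian of f at 0 has rank 1. Corank 1: A-series; mu = 5 gives A_5.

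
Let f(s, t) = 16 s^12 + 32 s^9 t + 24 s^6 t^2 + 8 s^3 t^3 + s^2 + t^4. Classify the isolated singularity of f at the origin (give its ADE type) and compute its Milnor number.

Type A_{3}, Milnor number mu = 3.

The Hessian of f at 0 has rank 1. Corank 1: A-series; mu = 3 gives A_3.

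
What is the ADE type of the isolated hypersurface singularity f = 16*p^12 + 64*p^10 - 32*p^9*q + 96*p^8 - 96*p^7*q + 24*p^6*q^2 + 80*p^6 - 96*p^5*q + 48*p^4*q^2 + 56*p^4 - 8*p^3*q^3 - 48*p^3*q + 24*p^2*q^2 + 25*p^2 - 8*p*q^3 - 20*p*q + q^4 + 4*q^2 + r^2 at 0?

A_{3}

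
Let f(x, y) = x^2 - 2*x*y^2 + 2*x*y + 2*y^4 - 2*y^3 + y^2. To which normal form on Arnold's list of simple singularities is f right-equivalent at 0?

A_{3}

The Hessian of f at 0 is [[2, 2], [2, 2]] with rank 1, so corank 1. A Groebner basis of the Jacobian ideal J(f) in C{x,y} is {x^2 - x - y, x*y + x + y, -x + y^2 - y}; counting standard monomials gives mu = 3. Corank 1: A-series; mu = 3 gives A_3.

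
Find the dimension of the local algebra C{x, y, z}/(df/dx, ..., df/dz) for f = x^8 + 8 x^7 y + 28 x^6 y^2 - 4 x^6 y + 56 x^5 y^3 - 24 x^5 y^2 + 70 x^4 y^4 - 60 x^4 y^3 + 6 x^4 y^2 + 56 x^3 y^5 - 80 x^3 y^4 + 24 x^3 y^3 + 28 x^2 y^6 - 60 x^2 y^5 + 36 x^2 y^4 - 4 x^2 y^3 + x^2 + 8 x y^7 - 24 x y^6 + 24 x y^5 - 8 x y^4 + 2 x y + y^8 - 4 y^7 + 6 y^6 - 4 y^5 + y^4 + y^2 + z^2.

3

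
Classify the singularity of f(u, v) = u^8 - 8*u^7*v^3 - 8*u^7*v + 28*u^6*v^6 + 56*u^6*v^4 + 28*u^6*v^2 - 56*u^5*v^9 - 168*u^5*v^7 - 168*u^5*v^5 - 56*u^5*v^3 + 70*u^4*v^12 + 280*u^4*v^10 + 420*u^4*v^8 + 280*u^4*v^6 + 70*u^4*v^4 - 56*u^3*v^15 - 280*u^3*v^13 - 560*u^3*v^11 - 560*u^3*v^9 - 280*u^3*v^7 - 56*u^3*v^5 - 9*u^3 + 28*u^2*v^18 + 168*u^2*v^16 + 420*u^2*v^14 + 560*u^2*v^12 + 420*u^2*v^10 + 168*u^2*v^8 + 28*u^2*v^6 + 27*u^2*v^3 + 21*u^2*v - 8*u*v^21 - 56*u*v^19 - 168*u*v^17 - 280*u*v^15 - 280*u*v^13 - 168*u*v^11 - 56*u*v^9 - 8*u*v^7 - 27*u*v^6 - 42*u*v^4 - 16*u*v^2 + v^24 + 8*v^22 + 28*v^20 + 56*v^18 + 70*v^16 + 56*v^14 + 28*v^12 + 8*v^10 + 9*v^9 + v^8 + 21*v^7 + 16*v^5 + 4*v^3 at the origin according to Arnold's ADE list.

D9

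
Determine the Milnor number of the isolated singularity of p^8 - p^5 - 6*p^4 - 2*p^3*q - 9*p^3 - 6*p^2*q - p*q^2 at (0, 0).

9

The Hessian of f at 0 has rank 0. Corank 2; j^3 = -p*(3*p + q)^2 has shape L^2 M (L != M), so D-series; mu = 9 gives D_9.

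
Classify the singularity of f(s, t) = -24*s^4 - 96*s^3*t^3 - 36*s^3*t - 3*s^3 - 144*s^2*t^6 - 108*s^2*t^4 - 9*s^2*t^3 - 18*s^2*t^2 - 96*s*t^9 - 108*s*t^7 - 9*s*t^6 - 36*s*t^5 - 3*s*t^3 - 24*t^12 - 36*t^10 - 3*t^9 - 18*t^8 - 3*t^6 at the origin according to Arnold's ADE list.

E7

The Hessian of f at 0 has rank 0. Corank 2; j^3 = -3*s^3 is a perfect cube, so E-series; the 4-jet and mu = 7 give E_7.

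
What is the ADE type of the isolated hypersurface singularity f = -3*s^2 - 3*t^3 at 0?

A2

The Hessian of f at 0 has rank 1. Corank 1: A-series; mu = 2 gives A_2.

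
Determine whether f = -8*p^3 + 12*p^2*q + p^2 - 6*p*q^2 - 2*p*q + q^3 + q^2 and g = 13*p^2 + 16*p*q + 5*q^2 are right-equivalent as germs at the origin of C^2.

No.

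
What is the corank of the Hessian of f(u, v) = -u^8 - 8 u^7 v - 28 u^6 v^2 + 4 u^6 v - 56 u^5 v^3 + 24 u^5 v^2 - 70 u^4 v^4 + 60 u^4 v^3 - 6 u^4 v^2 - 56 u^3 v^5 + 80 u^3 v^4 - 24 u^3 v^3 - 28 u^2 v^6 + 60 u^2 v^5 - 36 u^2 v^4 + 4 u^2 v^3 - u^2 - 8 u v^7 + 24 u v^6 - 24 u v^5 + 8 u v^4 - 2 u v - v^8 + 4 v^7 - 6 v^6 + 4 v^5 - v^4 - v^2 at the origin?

1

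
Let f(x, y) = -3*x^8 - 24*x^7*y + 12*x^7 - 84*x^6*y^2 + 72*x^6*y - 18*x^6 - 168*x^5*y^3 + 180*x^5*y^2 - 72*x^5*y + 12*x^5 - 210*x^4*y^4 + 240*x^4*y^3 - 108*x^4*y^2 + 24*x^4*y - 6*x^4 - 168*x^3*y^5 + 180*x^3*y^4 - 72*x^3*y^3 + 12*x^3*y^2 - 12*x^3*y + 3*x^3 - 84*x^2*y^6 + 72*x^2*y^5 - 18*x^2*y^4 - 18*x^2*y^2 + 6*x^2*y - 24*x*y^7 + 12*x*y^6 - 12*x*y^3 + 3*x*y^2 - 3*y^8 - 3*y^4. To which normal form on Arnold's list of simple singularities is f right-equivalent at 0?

D_5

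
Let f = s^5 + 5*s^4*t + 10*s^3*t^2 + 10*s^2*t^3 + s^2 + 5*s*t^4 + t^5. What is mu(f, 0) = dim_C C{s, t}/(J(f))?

4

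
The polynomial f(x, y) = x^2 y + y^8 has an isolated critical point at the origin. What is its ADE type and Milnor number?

Type D_9, Milnor number mu = 9.

The Hessian of f at 0 is [[0, 0], [0, 0]] with rank 0, so corank 2. A Groebner basis of the Jacobian ideal J(f) in C{x,y} is {x^2/8 + y^7, x^3, x*y}; counting standard monomials gives mu = 9. Corank 2; j^3 = x^2*y has shape L^2 M (L != M), so D-series; mu = 9 gives D_9.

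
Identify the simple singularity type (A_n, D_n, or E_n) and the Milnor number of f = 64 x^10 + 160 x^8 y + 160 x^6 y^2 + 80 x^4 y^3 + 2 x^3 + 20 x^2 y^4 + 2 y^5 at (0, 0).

Type E_8, Milnor number mu = 8.

The Hessian of f at 0 has rank 0. Corank 2; j^3 = 2*x^3 is a perfect cube, so E-series; the 5-jet and mu = 8 give E_8.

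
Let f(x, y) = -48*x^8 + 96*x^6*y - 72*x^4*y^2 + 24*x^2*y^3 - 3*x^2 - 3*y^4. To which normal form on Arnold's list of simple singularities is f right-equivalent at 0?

The Hessian of f at 0 is [[-6, 0], [0, 0]] with rank 1, so corank 1. A Groebner basis of the Jacobian ideal J(f) in C{x,y} is {y^3, x}; counting standard monomials gives mu = 3. Corank 1: A-series; mu = 3 gives A_3.

A3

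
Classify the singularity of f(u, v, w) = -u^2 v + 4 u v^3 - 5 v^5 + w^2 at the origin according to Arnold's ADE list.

The Hessian of f at 0 has rank 1. Corank 2; j^3 = -u^2*v has shape L^2 M (L != M), so D-series; mu = 6 gives D_6.

D_{6}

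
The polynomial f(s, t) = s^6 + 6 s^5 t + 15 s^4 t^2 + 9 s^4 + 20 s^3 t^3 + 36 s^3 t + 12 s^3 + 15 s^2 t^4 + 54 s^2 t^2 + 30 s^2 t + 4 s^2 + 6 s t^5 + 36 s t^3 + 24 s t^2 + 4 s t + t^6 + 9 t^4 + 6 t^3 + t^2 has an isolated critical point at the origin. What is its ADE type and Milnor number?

The Hessian of f at 0 is [[8, 4], [4, 2]] with rank 1, so corank 1. A Groebner basis of the Jacobian ideal J(f) in C{s,t} is {s*t^2 - 28*s*t/3 - 16*s/3 - 20*t^2/3 - 8*t/3, 40*s*t/3 + 64*s/9 + t^3 + 28*t^2/3 + 32*t/9, s^2 + 2*s*t + 2*s/3 + t^2 + t/3}; counting standard monomials gives mu = 5. Corank 1: A-series; mu = 5 gives A_5.

Type A_5, Milnor number mu = 5.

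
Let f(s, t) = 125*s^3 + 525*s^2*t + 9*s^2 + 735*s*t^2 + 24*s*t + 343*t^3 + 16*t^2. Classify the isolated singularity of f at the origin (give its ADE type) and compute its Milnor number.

Type A2, Milnor number mu = 2.

The Hessian of f at 0 has rank 1. Corank 1: A-series; mu = 2 gives A_2.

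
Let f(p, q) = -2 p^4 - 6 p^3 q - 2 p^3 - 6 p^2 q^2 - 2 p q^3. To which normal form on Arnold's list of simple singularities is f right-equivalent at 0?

The Hessian of f at 0 has rank 0. Corank 2; j^3 = -2*p^3 is a perfect cube, so E-series; the 4-jet and mu = 7 give E_7.

E_7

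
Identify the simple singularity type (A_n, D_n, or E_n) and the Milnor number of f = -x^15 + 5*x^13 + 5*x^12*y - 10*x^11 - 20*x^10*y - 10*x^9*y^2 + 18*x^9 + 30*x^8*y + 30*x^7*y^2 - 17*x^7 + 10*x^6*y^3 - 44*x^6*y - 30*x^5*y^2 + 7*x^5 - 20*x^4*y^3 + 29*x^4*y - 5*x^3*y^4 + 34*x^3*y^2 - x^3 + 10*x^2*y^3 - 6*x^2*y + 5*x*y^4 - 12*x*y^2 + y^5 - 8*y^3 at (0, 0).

Type E_{8}, Milnor number mu = 8.

The Hessian of f at 0 has rank 0. Corank 2; j^3 = -(x + 2*y)^3 is a perfect cube, so E-series; the 5-jet and mu = 8 give E_8.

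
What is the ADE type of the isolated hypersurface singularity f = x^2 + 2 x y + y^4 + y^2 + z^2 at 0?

The Hessian of f at 0 has rank 2. Corank 1: A-series; mu = 3 gives A_3.

A_3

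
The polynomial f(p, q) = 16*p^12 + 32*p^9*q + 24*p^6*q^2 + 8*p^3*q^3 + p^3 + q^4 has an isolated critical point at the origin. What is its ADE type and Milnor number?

The Hessian of f at 0 has rank 0. Corank 2; j^3 = p^3 is a perfect cube, so E-series; the 4-jet and mu = 6 give E_6.

Type E6, Milnor number mu = 6.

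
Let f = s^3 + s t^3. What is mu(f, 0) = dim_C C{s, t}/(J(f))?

7

The Hessian of f at 0 has rank 0. Corank 2; j^3 = s^3 is a perfect cube, so E-series; the 4-jet and mu = 7 give E_7.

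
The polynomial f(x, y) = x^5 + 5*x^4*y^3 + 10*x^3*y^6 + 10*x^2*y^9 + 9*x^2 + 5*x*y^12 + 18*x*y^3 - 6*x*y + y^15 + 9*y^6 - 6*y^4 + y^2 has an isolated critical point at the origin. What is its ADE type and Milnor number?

Type A4, Milnor number mu = 4.

The Hessian of f at 0 is [[18, -6], [-6, 2]] with rank 1, so corank 1. A Groebner basis of the Jacobian ideal J(f) in C{x,y} is {x + y^3 - y/3, x^2 - y^2/9, x*y - y^2/3}; counting standard monomials gives mu = 4. Corank 1: A-series; mu = 4 gives A_4.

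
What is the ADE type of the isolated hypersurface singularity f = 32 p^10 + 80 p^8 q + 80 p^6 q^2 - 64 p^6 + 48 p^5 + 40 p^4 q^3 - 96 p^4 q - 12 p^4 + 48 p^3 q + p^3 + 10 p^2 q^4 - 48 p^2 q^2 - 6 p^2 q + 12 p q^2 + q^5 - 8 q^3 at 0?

E_8

The Hessian of f at 0 has rank 0. Corank 2; j^3 = (p - 2*q)^3 is a perfect cube, so E-series; the 5-jet and mu = 8 give E_8.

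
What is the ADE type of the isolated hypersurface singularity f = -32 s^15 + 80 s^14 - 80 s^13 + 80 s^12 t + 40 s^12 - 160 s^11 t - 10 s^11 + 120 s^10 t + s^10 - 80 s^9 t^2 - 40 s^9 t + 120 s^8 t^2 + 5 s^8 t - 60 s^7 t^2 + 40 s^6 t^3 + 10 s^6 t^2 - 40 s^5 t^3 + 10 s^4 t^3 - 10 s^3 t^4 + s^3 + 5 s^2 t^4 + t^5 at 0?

E_8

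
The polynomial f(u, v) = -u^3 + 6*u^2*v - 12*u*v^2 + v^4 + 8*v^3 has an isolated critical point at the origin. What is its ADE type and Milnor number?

The Hessian of f at 0 has rank 0. Corank 2; j^3 = -(u - 2*v)^3 is a perfect cube, so E-series; the 4-jet and mu = 6 give E_6.

Type E6, Milnor number mu = 6.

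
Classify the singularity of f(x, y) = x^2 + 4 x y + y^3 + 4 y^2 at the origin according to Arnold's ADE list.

The Hessian of f at 0 has rank 1. Corank 1: A-series; mu = 2 gives A_2.

A_2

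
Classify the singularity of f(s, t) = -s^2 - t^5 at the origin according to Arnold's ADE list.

The Hessian of f at 0 is [[-2, 0], [0, 0]] with rank 1, so corank 1. A Groebner basis of the Jacobian ideal J(f) in C{s,t} is {t^4, s}; counting standard monomials gives mu = 4. Corank 1: A-series; mu = 4 gives A_4.

A4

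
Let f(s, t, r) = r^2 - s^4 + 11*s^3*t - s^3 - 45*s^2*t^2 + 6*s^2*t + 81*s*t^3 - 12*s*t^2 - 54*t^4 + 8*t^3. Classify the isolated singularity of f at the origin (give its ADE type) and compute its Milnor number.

Type E_{7}, Milnor number mu = 7.

The Hessian of f at 0 has rank 1. Corank 2; j^3 = -(s - 2*t)^3 is a perfect cube, so E-series; the 4-jet and mu = 7 give E_7.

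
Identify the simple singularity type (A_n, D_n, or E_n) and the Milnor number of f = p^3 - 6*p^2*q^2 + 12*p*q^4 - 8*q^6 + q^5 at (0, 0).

Type E_8, Milnor number mu = 8.

The Hessian of f at 0 is [[0, 0], [0, 0]] with rank 0, so corank 2. A Groebner basis of the Jacobian ideal J(f) in C{p,q} is {q^4, p^3, -p^2/4 + p*q^2}; counting standard monomials gives mu = 8. Corank 2; j^3 = p^3 is a perfect cube, so E-series; the 5-jet and mu = 8 give E_8.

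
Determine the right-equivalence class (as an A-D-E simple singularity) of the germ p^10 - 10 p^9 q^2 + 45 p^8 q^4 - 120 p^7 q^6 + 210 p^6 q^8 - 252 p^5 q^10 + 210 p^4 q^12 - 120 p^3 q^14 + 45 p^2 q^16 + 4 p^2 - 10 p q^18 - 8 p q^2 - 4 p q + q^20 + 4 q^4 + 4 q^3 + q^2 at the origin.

The Hessian of f at 0 has rank 1. Corank 1: A-series; mu = 9 gives A_9.

A_{9}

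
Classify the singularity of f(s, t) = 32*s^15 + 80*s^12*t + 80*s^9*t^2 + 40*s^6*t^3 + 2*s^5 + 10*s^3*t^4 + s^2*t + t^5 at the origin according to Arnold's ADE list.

The Hessian of f at 0 has rank 0. Corank 2; j^3 = s^2*t has shape L^2 M (L != M), so D-series; mu = 6 gives D_6.

D6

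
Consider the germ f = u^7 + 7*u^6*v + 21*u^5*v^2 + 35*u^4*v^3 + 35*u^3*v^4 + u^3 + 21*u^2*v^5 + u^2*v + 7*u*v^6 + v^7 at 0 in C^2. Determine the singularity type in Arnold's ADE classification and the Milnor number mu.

The Hessian of f at 0 is [[0, 0], [0, 0]] with rank 0, so corank 2. A Groebner basis of the Jacobian ideal J(f) in C{u,v} is {-u*v/7 + v^6, u*v^2, u^2 + u*v}; counting standard monomials gives mu = 8. Corank 2; j^3 = u^2*(u + v) has shape L^2 M (L != M), so D-series; mu = 8 gives D_8.

Type D_8, Milnor number mu = 8.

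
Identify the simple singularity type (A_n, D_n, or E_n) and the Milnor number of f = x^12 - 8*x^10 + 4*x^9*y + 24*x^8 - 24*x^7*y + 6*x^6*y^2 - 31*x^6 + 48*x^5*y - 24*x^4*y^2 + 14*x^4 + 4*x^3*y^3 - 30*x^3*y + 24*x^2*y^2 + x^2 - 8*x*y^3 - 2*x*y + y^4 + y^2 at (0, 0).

The Hessian of f at 0 has rank 1. Corank 1: A-series; mu = 3 gives A_3.

Type A3, Milnor number mu = 3.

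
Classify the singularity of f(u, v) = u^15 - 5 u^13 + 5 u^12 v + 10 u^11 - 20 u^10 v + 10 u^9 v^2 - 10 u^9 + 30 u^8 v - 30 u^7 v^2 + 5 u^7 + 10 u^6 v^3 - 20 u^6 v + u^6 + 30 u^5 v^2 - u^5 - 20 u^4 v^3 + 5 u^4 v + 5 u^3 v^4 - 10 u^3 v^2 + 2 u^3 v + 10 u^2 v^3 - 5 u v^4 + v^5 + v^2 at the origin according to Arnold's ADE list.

The Hessian of f at 0 has rank 1. Corank 1: A-series; mu = 4 gives A_4.

A_4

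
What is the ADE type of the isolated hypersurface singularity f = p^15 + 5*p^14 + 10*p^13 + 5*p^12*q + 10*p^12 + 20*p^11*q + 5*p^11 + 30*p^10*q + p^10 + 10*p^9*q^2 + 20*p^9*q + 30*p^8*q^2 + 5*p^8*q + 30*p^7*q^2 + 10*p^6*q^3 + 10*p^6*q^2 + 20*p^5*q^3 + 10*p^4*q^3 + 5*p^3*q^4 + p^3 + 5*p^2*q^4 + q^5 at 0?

The Hessian of f at 0 has rank 0. Corank 2; j^3 = p^3 is a perfect cube, so E-series; the 5-jet and mu = 8 give E_8.

E_{8}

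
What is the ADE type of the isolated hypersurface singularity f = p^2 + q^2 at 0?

The Hessian of f at 0 has rank 2. Corank 0: nondegenerate Morse point, so A_1.

A_1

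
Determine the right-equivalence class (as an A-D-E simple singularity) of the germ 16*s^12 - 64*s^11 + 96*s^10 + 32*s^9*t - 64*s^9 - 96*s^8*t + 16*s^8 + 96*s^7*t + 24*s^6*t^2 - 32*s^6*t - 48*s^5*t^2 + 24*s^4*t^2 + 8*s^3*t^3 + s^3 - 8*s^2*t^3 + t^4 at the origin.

E_{6}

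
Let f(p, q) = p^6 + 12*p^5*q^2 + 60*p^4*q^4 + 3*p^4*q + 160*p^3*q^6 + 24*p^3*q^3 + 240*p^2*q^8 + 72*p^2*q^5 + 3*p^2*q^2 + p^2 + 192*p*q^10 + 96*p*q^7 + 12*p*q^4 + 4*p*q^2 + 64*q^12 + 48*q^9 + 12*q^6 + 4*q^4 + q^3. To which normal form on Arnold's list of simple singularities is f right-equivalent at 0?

A_2

The Hessian of f at 0 is [[2, 0], [0, 0]] with rank 1, so corank 1. A Groebner basis of the Jacobian ideal J(f) in C{p,q} is {q^2, p}; counting standard monomials gives mu = 2. Corank 1: A-series; mu = 2 gives A_2.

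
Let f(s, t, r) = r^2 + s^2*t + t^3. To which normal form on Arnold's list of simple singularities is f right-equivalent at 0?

D_{4}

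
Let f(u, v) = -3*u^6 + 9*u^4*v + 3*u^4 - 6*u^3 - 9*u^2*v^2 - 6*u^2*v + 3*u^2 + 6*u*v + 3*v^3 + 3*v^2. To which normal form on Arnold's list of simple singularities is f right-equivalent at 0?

The Hessian of f at 0 has rank 1. Corank 1: A-series; mu = 2 gives A_2.

A_2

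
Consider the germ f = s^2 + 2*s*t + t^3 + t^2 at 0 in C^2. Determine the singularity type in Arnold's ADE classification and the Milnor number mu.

Type A_{2}, Milnor number mu = 2.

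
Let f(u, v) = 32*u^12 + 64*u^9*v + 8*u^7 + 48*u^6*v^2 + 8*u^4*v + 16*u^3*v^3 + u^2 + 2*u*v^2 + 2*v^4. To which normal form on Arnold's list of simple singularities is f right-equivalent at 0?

A_{3}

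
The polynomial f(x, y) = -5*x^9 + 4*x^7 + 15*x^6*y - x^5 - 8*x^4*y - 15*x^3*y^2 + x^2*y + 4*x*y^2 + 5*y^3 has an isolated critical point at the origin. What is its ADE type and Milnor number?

Type D_{4}, Milnor number mu = 4.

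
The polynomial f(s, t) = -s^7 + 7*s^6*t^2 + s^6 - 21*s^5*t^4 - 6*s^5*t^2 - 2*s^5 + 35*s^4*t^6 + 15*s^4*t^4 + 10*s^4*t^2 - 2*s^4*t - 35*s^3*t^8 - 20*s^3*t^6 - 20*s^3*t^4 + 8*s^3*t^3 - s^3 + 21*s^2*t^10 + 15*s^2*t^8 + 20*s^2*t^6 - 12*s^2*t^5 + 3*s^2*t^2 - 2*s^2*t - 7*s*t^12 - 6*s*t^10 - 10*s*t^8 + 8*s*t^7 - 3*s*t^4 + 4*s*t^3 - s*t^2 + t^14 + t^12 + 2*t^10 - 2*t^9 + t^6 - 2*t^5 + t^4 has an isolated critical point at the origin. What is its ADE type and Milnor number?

Type D_7, Milnor number mu = 7.

The Hessian of f at 0 is [[0, 0], [0, 0]] with rank 0, so corank 2. A Groebner basis of the Jacobian ideal J(f) in C{s,t} is {-3*s^2 - 4*s*t + t^4 - 2*t^3 - t^2, s^3 - 9*s^2 - 12*s*t - 5*t^3 - 3*t^2, s^2*t + 13*s^2/2 + 17*s*t/2 + 7*t^3/2 + 2*t^2, -7*s^2/2 + s*t^2 - 9*s*t/2 - 3*t^3/2 - t^2}; counting standard monomials gives mu = 7. Corank 2; j^3 = -s*(s + t)^2 has shape L^2 M (L != M), so D-series; mu = 7 gives D_7.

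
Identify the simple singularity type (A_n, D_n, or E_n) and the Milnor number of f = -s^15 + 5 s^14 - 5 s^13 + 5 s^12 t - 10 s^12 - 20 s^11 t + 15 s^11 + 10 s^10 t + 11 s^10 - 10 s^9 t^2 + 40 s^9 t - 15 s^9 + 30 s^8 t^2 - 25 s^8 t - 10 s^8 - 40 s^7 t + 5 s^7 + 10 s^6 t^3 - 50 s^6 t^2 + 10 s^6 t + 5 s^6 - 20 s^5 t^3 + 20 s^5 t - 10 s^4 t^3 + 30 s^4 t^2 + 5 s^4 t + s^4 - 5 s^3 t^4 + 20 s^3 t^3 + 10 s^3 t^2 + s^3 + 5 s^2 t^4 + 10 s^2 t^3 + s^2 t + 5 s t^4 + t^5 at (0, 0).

Type D6, Milnor number mu = 6.

The Hessian of f at 0 has rank 0. Corank 2; j^3 = s^2*(s + t) has shape L^2 M (L != M), so D-series; mu = 6 gives D_6.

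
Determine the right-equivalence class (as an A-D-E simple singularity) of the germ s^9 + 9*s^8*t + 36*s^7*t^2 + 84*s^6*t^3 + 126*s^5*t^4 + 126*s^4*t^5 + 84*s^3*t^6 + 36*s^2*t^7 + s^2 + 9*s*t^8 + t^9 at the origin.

The Hessian of f at 0 is [[2, 0], [0, 0]] with rank 1, so corank 1. A Groebner basis of the Jacobian ideal J(f) in C{s,t} is {t^8, s}; counting standard monomials gives mu = 8. Corank 1: A-series; mu = 8 gives A_8.

A_{8}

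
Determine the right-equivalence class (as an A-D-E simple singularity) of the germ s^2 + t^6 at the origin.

The Hessian of f at 0 has rank 1. Corank 1: A-series; mu = 5 gives A_5.

A_{5}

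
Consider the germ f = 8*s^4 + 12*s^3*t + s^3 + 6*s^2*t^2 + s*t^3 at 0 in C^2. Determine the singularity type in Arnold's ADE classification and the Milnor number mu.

Type E_{7}, Milnor number mu = 7.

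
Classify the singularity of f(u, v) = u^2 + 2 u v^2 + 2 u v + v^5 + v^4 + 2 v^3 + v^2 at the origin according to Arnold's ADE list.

A_4

The Hessian of f at 0 has rank 1. Corank 1: A-series; mu = 4 gives A_4.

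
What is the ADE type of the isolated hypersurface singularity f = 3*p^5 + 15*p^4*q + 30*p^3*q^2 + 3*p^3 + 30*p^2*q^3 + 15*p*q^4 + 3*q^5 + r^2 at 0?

The Hessian of f at 0 has rank 1. Corank 2; j^3 = 3*p^3 is a perfect cube, so E-series; the 5-jet and mu = 8 give E_8.

E8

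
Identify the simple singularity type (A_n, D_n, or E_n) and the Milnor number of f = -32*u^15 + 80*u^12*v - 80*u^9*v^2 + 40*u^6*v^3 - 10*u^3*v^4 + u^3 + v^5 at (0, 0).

Type E_8, Milnor number mu = 8.

The Hessian of f at 0 is [[0, 0], [0, 0]] with rank 0, so corank 2. A Groebner basis of the Jacobian ideal J(f) in C{u,v} is {v^4, u^2}; counting standard monomials gives mu = 8. Corank 2; j^3 = u^3 is a perfect cube, so E-series; the 5-jet and mu = 8 give E_8.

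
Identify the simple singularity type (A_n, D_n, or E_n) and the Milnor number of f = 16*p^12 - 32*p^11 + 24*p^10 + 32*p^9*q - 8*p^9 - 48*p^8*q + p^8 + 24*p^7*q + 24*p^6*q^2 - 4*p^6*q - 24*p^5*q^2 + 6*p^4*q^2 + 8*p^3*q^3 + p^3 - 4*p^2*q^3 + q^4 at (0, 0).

Type E_6, Milnor number mu = 6.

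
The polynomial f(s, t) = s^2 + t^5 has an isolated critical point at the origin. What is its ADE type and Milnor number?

The Hessian of f at 0 has rank 1. Corank 1: A-series; mu = 4 gives A_4.

Type A_{4}, Milnor number mu = 4.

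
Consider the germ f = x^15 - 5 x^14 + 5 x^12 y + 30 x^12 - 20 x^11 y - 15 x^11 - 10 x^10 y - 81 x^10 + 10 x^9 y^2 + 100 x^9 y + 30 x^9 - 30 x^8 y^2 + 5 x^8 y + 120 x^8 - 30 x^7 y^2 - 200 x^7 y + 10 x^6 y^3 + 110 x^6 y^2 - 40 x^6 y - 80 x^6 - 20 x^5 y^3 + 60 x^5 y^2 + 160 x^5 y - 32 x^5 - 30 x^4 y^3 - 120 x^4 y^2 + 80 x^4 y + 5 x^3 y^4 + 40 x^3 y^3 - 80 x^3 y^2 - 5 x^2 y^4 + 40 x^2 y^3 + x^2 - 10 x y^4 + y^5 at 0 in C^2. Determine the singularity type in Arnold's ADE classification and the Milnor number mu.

Type A_{4}, Milnor number mu = 4.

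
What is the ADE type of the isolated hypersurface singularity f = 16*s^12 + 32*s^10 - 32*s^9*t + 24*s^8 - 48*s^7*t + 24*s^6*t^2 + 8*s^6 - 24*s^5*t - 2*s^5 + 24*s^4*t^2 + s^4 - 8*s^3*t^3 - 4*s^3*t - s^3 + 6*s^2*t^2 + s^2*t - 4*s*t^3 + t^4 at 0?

D_5

The Hessian of f at 0 has rank 0. Corank 2; j^3 = -s^2*(s - t) has shape L^2 M (L != M), so D-series; mu = 5 gives D_5.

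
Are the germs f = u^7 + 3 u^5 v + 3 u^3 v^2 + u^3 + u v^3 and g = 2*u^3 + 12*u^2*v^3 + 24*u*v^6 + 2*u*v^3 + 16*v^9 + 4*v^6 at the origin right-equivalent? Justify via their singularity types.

Yes.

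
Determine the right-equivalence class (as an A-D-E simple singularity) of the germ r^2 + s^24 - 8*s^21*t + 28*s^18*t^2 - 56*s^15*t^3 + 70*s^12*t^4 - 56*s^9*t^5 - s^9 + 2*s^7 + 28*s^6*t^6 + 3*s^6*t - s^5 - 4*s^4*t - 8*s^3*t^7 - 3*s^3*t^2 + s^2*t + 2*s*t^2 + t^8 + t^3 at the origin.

D_9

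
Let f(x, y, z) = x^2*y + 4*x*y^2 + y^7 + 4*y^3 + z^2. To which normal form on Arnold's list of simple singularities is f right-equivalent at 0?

The Hessian of f at 0 is [[0, 0, 0], [0, 0, 0], [0, 0, 2]] with rank 1, so corank 2. A Groebner basis of the Jacobian ideal J(f) in C{x,y,z} is {x^2/7 + y^6 - 4*y^2/7, x^3 + 8*y^3, x*y + 2*y^2, z}; counting standard monomials gives mu = 8. Corank 2; j^3 = y*(x + 2*y)^2 has shape L^2 M (L != M), so D-series; mu = 8 gives D_8.

D_{8}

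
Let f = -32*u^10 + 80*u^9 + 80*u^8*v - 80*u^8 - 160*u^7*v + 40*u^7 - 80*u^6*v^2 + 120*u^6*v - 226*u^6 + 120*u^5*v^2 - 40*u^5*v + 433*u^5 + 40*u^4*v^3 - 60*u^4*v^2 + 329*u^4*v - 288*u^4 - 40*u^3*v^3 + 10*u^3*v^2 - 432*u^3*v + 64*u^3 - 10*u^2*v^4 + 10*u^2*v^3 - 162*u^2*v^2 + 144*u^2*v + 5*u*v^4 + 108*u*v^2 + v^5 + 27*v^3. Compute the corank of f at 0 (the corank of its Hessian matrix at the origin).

Hessian at 0 has rank 0.

2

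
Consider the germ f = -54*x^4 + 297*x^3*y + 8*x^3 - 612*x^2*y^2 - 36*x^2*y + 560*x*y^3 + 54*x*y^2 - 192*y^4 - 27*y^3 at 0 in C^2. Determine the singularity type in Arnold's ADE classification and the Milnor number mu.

The Hessian of f at 0 has rank 0. Corank 2; j^3 = (2*x - 3*y)^3 is a perfect cube, so E-series; the 4-jet and mu = 7 give E_7.

Type E_{7}, Milnor number mu = 7.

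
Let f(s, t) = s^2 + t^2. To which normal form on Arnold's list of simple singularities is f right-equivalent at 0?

A_1

The Hessian of f at 0 is [[2, 0], [0, 2]] with rank 2, so corank 0. A Groebner basis of the Jacobian ideal J(f) in C{s,t} is {s, t}; counting standard monomials gives mu = 1. Corank 0: nondegenerate Morse point, so A_1.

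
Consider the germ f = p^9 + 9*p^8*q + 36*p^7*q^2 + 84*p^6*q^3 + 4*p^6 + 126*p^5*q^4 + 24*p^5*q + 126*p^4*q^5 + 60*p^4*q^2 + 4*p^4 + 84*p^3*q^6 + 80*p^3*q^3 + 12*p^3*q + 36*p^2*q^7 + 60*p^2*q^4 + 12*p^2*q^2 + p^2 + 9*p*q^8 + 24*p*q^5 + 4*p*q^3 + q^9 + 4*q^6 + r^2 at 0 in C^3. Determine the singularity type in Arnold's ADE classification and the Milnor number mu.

Type A_8, Milnor number mu = 8.

The Hessian of f at 0 has rank 2. Corank 1: A-series; mu = 8 gives A_8.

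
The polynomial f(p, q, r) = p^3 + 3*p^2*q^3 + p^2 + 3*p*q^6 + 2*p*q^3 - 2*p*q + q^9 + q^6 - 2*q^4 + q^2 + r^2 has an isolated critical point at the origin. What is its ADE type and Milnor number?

The Hessian of f at 0 has rank 2. Corank 1: A-series; mu = 2 gives A_2.

Type A_{2}, Milnor number mu = 2.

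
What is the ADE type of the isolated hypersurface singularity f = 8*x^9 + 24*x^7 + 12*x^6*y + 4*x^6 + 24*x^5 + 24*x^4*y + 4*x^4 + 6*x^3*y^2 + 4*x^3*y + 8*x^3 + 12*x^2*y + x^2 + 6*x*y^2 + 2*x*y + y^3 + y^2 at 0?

A_2

The Hessian of f at 0 is [[2, 2], [2, 2]] with rank 1, so corank 1. A Groebner basis of the Jacobian ideal J(f) in C{x,y} is {y^2, x + y}; counting standard monomials gives mu = 2. Corank 1: A-series; mu = 2 gives A_2.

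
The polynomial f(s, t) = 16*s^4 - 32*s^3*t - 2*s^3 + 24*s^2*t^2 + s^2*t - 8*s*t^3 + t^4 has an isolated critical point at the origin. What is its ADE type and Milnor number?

Type D_{5}, Milnor number mu = 5.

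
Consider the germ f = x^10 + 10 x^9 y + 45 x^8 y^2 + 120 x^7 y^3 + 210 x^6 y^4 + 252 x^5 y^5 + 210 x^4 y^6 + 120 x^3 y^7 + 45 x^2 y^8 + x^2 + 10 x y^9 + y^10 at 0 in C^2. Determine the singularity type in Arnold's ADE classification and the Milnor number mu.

The Hessian of f at 0 has rank 1. Corank 1: A-series; mu = 9 gives A_9.

Type A9, Milnor number mu = 9.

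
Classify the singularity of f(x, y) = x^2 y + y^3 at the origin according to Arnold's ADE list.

The Hessian of f at 0 is [[0, 0], [0, 0]] with rank 0, so corank 2. A Groebner basis of the Jacobian ideal J(f) in C{x,y} is {y^3, x^2 + 3*y^2, x*y}; counting standard monomials gives mu = 4. Corank 2; j^3 = y*(x^2 + y^2) splits into three distinct lines over C (the quadratic factor has nonzero discriminant), so D_4.

D4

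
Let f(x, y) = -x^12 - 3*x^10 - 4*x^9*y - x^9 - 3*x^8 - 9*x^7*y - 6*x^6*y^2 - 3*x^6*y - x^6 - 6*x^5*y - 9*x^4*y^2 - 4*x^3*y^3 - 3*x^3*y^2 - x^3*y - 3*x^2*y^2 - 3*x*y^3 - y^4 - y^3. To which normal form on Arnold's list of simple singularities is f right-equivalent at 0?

The Hessian of f at 0 has rank 0. Corank 2; j^3 = -y^3 is a perfect cube, so E-series; the 4-jet and mu = 7 give E_7.

E_7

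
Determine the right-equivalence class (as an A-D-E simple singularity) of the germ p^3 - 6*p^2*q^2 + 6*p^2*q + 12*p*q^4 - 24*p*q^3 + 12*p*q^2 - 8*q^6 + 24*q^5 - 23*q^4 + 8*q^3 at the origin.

The Hessian of f at 0 is [[0, 0], [0, 0]] with rank 0, so corank 2. A Groebner basis of the Jacobian ideal J(f) in C{p,q} is {p^3 - 3*p^2 - 12*p*q - 12*q^2, p^2*q + p^2 + 4*p*q + 4*q^2, -p^2/4 + p*q^2 - p*q - q^2, q^3}; counting standard monomials gives mu = 6. Corank 2; j^3 = (p + 2*q)^3 is a perfect cube, so E-series; the 4-jet and mu = 6 give E_6.

E6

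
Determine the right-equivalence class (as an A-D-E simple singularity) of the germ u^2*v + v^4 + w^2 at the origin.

D_{5}

The Hessian of f at 0 has rank 1. Corank 2; j^3 = u^2*v has shape L^2 M (L != M), so D-series; mu = 5 gives D_5.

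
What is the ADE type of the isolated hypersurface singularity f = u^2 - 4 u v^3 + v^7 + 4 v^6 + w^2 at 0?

The Hessian of f at 0 has rank 2. Corank 1: A-series; mu = 6 gives A_6.

A6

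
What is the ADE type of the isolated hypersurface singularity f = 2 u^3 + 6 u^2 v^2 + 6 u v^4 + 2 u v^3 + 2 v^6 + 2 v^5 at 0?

The Hessian of f at 0 has rank 0. Corank 2; j^3 = 2*u^3 is a perfect cube, so E-series; the 4-jet and mu = 7 give E_7.

E_{7}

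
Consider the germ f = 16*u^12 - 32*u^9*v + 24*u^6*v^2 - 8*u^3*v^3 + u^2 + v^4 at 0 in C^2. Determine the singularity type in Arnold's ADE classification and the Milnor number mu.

The Hessian of f at 0 has rank 1. Corank 1: A-series; mu = 3 gives A_3.

Type A3, Milnor number mu = 3.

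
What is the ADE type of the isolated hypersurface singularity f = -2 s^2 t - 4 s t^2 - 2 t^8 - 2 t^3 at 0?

D9

The Hessian of f at 0 has rank 0. Corank 2; j^3 = -2*t*(s + t)^2 has shape L^2 M (L != M), so D-series; mu = 9 gives D_9.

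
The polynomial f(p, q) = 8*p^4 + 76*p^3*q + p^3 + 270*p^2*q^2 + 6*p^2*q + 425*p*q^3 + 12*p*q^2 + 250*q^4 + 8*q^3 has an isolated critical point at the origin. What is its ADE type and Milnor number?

The Hessian of f at 0 is [[0, 0], [0, 0]] with rank 0, so corank 2. A Groebner basis of the Jacobian ideal J(f) in C{p,q} is {3*p^2/4 + 3*p*q + q^4 + q^3/4 + 3*q^2, p^3 + 27*p^2/2 + 54*p*q + 25*q^3/2 + 54*q^2, p^2*q - 17*p^2/4 - 17*p*q - 65*q^3/12 - 17*q^2, p^2 + p*q^2 + 4*p*q + 7*q^3/3 + 4*q^2}; counting standard monomials gives mu = 7. Corank 2; j^3 = (p + 2*q)^3 is a perfect cube, so E-series; the 4-jet and mu = 7 give E_7.

Type E_7, Milnor number mu = 7.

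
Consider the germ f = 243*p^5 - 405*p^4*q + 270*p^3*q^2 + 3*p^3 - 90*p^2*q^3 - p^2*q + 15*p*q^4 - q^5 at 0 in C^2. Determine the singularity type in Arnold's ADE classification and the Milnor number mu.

Type D_{6}, Milnor number mu = 6.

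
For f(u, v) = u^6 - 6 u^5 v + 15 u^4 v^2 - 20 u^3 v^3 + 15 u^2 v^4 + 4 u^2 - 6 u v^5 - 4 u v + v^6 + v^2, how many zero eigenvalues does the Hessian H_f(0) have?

1

The Hessian at 0 is [[8, -4], [-4, 2]] of rank 1; hence corank 1.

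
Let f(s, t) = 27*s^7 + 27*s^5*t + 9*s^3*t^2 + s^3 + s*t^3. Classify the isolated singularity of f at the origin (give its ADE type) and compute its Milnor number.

Type E_{7}, Milnor number mu = 7.

The Hessian of f at 0 is [[0, 0], [0, 0]] with rank 0, so corank 2. A Groebner basis of the Jacobian ideal J(f) in C{s,t} is {s^3, s*t^2, 3*s^2 + t^3}; counting standard monomials gives mu = 7. Corank 2; j^3 = s^3 is a perfect cube, so E-series; the 4-jet and mu = 7 give E_7.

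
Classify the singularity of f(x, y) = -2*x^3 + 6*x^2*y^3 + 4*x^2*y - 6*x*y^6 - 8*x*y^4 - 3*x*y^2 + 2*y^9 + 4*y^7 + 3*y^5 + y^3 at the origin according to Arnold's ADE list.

The Hessian of f at 0 has rank 0. Corank 2; j^3 = -(x - y)*(2*x^2 - 2*x*y + y^2) splits into three distinct lines over C (the quadratic factor has nonzero discriminant), so D_4.

D_{4}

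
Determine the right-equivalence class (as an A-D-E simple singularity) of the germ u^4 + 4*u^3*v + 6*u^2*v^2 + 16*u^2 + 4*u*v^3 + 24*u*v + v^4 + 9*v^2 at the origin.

A_3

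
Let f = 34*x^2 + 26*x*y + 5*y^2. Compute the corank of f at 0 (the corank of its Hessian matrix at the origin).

0

The Hessian at 0 is [[68, 26], [26, 10]] of rank 2; hence corank 0.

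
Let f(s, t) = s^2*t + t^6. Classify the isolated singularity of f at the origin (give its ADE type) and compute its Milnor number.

The Hessian of f at 0 has rank 0. Corank 2; j^3 = s^2*t has shape L^2 M (L != M), so D-series; mu = 7 gives D_7.

Type D_{7}, Milnor number mu = 7.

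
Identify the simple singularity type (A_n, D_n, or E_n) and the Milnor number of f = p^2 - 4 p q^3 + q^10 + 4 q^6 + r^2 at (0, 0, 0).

The Hessian of f at 0 is [[2, 0, 0], [0, 0, 0], [0, 0, 2]] with rank 2, so corank 1. A Groebner basis of the Jacobian ideal J(f) in C{p,q,r} is {p^3, -p/2 + q^3, r}; counting standard monomials gives mu = 9. Corank 1: A-series; mu = 9 gives A_9.

Type A_9, Milnor number mu = 9.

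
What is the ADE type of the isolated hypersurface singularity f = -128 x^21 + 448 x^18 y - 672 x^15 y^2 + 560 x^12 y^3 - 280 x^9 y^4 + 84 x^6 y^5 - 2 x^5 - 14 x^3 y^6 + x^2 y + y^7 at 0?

The Hessian of f at 0 is [[0, 0], [0, 0]] with rank 0, so corank 2. A Groebner basis of the Jacobian ideal J(f) in C{x,y} is {x^2/7 + y^6, x^3, x*y}; counting standard monomials gives mu = 8. Corank 2; j^3 = x^2*y has shape L^2 M (L != M), so D-series; mu = 8 gives D_8.

D8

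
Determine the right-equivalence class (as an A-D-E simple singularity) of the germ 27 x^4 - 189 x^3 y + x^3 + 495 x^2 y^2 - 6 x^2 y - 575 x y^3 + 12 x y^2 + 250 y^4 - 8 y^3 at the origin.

E7

The Hessian of f at 0 has rank 0. Corank 2; j^3 = (x - 2*y)^3 is a perfect cube, so E-series; the 4-jet and mu = 7 give E_7.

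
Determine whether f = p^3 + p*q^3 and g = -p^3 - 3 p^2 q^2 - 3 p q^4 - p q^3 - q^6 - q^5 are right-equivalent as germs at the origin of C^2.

The Hessian of f at 0 is [[0, 0], [0, 0]] with rank 0, so corank 2. A Groebner basis of the Jacobian ideal J(f) in C{p,q} is {p^3, p*q^2, 3*p^2 + q^3}; counting standard monomials gives mu = 7. Corank 2; j^3 = p^3 is a perfect cube, so E-series; the 4-jet and mu = 7 give E_7. The Hessian of g at 0 is [[0, 0], [0, 0]] with rank 0, so corank 2. A Groebner basis of the Jacobian ideal J(g) in C{p,q} is {-p^2 + q^4 - q^3/3, p^3, p^2*q + p^2/3 + q^3/9, p^2 + p*q^2 + q^3/3}; counting standard monomials gives mu = 7. Corank 2; j^3 = -p^3 is a perfect cube, so E-series; the 4-jet and mu = 7 give E_7. Both have type E_7, hence right-equivalent.

Yes.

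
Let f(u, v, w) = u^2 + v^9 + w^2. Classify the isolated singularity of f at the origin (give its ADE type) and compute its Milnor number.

The Hessian of f at 0 is [[2, 0, 0], [0, 0, 0], [0, 0, 2]] with rank 2, so corank 1. A Groebner basis of the Jacobian ideal J(f) in C{u,v,w} is {v^8, u, w}; counting standard monomials gives mu = 8. Corank 1: A-series; mu = 8 gives A_8.

Type A_{8}, Milnor number mu = 8.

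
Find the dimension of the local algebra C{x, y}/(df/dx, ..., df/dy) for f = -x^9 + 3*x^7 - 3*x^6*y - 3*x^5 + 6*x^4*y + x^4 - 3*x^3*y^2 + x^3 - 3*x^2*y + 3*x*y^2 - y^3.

6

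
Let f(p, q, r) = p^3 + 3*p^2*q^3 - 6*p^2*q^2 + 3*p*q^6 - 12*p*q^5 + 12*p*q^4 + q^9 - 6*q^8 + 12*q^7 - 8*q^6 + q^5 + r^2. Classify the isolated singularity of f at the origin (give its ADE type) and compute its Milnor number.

Type E8, Milnor number mu = 8.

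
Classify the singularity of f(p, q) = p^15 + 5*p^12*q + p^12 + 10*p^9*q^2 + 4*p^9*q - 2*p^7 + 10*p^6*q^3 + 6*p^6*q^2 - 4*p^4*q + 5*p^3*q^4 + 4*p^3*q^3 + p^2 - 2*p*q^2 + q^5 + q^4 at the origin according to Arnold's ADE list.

A4

The Hessian of f at 0 is [[2, 0], [0, 0]] with rank 1, so corank 1. A Groebner basis of the Jacobian ideal J(f) in C{p,q} is {p^2, -p + q^2}; counting standard monomials gives mu = 4. Corank 1: A-series; mu = 4 gives A_4.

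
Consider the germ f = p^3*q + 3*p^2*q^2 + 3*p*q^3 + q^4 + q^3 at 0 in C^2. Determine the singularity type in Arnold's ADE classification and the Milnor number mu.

Type E7, Milnor number mu = 7.

The Hessian of f at 0 has rank 0. Corank 2; j^3 = q^3 is a perfect cube, so E-series; the 4-jet and mu = 7 give E_7.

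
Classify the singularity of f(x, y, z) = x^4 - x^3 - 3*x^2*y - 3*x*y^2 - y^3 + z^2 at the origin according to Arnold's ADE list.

The Hessian of f at 0 has rank 1. Corank 2; j^3 = -(x + y)^3 is a perfect cube, so E-series; the 4-jet and mu = 6 give E_6.

E6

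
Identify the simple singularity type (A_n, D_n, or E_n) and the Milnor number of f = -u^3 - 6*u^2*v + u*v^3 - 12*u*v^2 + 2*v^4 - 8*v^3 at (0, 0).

Type E_7, Milnor number mu = 7.

The Hessian of f at 0 has rank 0. Corank 2; j^3 = -(u + 2*v)^3 is a perfect cube, so E-series; the 4-jet and mu = 7 give E_7.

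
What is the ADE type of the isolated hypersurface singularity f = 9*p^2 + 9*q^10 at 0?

A_9

The Hessian of f at 0 has rank 1. Corank 1: A-series; mu = 9 gives A_9.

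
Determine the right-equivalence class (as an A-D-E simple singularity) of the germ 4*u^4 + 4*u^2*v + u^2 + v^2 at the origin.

A_{1}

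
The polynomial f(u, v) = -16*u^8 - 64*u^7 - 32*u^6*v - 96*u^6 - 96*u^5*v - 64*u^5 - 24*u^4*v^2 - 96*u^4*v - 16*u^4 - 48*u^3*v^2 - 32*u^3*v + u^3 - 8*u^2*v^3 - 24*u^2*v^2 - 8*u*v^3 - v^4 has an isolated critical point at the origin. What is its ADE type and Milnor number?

The Hessian of f at 0 has rank 0. Corank 2; j^3 = u^3 is a perfect cube, so E-series; the 4-jet and mu = 6 give E_6.

Type E_{6}, Milnor number mu = 6.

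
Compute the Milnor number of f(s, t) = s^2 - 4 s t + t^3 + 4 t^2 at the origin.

2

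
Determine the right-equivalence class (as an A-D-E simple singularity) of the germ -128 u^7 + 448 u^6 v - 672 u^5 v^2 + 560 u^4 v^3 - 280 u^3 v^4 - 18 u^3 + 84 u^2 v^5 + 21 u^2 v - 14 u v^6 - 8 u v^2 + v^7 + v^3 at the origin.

D8

The Hessian of f at 0 has rank 0. Corank 2; j^3 = -(2*u - v)*(3*u - v)^2 has shape L^2 M (L != M), so D-series; mu = 8 gives D_8.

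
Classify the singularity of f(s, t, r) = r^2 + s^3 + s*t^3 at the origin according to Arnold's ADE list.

The Hessian of f at 0 is [[0, 0, 0], [0, 0, 0], [0, 0, 2]] with rank 1, so corank 2. A Groebner basis of the Jacobian ideal J(f) in C{s,t,r} is {s^3, s*t^2, 3*s^2 + t^3, r}; counting standard monomials gives mu = 7. Corank 2; j^3 = s^3 is a perfect cube, so E-series; the 4-jet and mu = 7 give E_7.

E_7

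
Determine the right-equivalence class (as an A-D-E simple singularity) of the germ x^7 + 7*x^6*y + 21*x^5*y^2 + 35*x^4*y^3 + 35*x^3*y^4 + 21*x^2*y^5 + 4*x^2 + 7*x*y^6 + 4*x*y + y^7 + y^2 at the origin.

A_6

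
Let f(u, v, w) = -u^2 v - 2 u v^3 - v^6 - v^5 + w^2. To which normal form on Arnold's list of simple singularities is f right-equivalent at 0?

D7

The Hessian of f at 0 is [[0, 0, 0], [0, 0, 0], [0, 0, 2]] with rank 1, so corank 2. A Groebner basis of the Jacobian ideal J(f) in C{u,v,w} is {u^3, u^2*v + u^2/6 + u*v^2/6, u*v + v^3, w}; counting standard monomials gives mu = 7. Corank 2; j^3 = -u^2*v has shape L^2 M (L != M), so D-series; mu = 7 gives D_7.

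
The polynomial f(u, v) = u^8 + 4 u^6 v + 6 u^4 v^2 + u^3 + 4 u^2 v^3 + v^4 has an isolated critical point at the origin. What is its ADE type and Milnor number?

Type E6, Milnor number mu = 6.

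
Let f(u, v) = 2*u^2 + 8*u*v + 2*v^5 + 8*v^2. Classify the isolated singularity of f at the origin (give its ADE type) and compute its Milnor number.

The Hessian of f at 0 is [[4, 8], [8, 16]] with rank 1, so corank 1. A Groebner basis of the Jacobian ideal J(f) in C{u,v} is {v^4, u + 2*v}; counting standard monomials gives mu = 4. Corank 1: A-series; mu = 4 gives A_4.

Type A_{4}, Milnor number mu = 4.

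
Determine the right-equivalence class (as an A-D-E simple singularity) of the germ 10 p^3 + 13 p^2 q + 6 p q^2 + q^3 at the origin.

The Hessian of f at 0 has rank 0. Corank 2; j^3 = (2*p + q)*(5*p^2 + 4*p*q + q^2) splits into three distinct lines over C (the quadratic factor has nonzero discriminant), so D_4.

D_{4}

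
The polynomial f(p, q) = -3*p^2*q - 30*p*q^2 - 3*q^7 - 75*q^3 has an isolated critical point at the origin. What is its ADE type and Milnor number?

The Hessian of f at 0 has rank 0. Corank 2; j^3 = -3*q*(p + 5*q)^2 has shape L^2 M (L != M), so D-series; mu = 8 gives D_8.

Type D_{8}, Milnor number mu = 8.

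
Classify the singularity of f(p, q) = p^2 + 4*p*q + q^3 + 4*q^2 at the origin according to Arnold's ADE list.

The Hessian of f at 0 has rank 1. Corank 1: A-series; mu = 2 gives A_2.

A2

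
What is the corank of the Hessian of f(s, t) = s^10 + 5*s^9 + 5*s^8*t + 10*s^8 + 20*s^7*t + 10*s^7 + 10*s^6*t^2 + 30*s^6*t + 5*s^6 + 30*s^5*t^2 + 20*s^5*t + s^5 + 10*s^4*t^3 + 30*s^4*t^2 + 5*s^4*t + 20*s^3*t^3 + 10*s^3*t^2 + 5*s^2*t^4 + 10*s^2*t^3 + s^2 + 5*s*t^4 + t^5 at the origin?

1

Hessian at 0 has rank 1.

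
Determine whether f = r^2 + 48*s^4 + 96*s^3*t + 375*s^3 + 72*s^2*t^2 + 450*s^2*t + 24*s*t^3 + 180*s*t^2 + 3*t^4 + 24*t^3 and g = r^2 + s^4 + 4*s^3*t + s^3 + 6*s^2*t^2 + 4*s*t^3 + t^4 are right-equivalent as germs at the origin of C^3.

Yes.

The Hessian of f at 0 is [[0, 0, 0], [0, 0, 0], [0, 0, 2]] with rank 1, so corank 2. A Groebner basis of the Jacobian ideal J(f) in C{s,t,r} is {t^4, s*t^2 + 13*t^3/30, s^2 + 4*s*t/5 + 4*t^2/25, r}; counting standard monomials gives mu = 6. Corank 2; j^3 = 3*(5*s + 2*t)^3 is a perfect cube, so E-series; the 4-jet and mu = 6 give E_6. The Hessian of g at 0 is [[0, 0, 0], [0, 0, 0], [0, 0, 2]] with rank 1, so corank 2. A Groebner basis of the Jacobian ideal J(g) in C{s,t,r} is {t^4, s*t^2 + t^3/3, s^2, r}; counting standard monomials gives mu = 6. Corank 2; j^3 = s^3 is a perfect cube, so E-series; the 4-jet and mu = 6 give E_6. Both have type E_6, hence right-equivalent.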